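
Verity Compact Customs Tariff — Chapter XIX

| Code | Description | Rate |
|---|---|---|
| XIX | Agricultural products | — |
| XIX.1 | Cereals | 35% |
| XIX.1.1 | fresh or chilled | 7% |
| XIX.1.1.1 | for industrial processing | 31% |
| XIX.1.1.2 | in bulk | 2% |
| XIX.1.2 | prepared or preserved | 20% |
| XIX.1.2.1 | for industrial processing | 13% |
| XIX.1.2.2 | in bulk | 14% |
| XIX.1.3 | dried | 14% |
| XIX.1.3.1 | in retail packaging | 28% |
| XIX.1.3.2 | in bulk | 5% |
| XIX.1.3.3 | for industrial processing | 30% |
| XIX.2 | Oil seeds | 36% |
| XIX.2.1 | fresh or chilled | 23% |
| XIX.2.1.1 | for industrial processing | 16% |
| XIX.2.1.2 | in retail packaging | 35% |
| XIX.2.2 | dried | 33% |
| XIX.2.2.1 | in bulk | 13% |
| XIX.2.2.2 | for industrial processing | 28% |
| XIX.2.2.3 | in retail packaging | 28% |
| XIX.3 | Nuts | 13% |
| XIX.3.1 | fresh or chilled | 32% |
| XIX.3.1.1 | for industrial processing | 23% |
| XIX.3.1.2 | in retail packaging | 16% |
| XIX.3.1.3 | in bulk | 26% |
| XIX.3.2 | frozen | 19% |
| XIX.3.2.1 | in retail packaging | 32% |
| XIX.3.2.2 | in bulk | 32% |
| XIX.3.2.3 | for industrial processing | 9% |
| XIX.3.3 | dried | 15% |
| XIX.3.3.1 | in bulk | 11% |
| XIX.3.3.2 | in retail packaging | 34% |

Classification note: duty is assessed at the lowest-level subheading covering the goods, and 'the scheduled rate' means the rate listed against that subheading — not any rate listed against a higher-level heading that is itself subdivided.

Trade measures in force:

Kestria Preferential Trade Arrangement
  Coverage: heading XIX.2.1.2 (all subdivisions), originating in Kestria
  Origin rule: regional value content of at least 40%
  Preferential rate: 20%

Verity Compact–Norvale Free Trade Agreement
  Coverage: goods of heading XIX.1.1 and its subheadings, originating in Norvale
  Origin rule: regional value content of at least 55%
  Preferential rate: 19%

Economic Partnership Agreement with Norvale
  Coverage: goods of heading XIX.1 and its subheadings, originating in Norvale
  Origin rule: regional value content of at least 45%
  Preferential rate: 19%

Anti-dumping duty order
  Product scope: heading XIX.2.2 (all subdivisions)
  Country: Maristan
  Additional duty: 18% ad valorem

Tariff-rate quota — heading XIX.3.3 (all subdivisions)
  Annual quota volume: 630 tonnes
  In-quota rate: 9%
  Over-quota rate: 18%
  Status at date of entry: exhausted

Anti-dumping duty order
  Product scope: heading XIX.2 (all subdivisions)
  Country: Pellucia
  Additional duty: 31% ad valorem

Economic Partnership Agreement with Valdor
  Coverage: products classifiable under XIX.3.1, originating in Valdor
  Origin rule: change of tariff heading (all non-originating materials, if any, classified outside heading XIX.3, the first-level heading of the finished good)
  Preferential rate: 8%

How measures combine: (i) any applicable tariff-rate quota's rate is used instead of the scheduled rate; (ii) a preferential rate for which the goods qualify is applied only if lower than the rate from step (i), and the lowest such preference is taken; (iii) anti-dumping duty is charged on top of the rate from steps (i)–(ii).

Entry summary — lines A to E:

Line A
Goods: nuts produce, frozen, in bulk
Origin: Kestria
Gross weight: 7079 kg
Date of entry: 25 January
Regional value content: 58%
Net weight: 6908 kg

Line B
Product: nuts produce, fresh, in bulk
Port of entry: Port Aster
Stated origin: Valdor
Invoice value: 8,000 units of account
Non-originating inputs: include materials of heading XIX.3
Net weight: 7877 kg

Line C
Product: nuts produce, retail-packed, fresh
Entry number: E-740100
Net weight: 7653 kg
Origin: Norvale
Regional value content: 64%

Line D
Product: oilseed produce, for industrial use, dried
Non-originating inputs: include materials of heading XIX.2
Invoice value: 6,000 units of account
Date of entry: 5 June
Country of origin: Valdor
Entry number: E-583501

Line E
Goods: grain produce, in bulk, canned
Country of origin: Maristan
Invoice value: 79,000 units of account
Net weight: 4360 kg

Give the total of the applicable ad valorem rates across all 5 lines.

116%

Line A: nuts → XIX.3; frozen → XIX.3.2; in bulk → XIX.3.2.2. Scheduled 32%. Kestria agreement on XIX.2.1.2: XIX.3.2.2 not covered. → 32%.
Line B: nuts → XIX.3; fresh → XIX.3.1; in bulk → XIX.3.1.3. Scheduled 26%. Valdor agreement on XIX.3.1: CTH not met. → 26%.
Line C: nuts → XIX.3; fresh → XIX.3.1; retail-packed → XIX.3.1.2. Scheduled 16%. Norvale agreement on XIX.1.1: XIX.3.1.2 not covered; Norvale agreement on XIX.1: XIX.3.1.2 not covered. → 16%.
Line D: oilseed → XIX.2; dried → XIX.2.2; for industrial use → XIX.2.2.2. Scheduled 28%. Valdor agreement on XIX.3.1: XIX.2.2.2 not covered. → 28%.
Line E: grain → XIX.1; canned → XIX.1.2; in bulk → XIX.1.2.2. Scheduled 14%. No special measure applies. → 14%.
Sum: 32% + 26% + 16% + 28% + 14% = 116%.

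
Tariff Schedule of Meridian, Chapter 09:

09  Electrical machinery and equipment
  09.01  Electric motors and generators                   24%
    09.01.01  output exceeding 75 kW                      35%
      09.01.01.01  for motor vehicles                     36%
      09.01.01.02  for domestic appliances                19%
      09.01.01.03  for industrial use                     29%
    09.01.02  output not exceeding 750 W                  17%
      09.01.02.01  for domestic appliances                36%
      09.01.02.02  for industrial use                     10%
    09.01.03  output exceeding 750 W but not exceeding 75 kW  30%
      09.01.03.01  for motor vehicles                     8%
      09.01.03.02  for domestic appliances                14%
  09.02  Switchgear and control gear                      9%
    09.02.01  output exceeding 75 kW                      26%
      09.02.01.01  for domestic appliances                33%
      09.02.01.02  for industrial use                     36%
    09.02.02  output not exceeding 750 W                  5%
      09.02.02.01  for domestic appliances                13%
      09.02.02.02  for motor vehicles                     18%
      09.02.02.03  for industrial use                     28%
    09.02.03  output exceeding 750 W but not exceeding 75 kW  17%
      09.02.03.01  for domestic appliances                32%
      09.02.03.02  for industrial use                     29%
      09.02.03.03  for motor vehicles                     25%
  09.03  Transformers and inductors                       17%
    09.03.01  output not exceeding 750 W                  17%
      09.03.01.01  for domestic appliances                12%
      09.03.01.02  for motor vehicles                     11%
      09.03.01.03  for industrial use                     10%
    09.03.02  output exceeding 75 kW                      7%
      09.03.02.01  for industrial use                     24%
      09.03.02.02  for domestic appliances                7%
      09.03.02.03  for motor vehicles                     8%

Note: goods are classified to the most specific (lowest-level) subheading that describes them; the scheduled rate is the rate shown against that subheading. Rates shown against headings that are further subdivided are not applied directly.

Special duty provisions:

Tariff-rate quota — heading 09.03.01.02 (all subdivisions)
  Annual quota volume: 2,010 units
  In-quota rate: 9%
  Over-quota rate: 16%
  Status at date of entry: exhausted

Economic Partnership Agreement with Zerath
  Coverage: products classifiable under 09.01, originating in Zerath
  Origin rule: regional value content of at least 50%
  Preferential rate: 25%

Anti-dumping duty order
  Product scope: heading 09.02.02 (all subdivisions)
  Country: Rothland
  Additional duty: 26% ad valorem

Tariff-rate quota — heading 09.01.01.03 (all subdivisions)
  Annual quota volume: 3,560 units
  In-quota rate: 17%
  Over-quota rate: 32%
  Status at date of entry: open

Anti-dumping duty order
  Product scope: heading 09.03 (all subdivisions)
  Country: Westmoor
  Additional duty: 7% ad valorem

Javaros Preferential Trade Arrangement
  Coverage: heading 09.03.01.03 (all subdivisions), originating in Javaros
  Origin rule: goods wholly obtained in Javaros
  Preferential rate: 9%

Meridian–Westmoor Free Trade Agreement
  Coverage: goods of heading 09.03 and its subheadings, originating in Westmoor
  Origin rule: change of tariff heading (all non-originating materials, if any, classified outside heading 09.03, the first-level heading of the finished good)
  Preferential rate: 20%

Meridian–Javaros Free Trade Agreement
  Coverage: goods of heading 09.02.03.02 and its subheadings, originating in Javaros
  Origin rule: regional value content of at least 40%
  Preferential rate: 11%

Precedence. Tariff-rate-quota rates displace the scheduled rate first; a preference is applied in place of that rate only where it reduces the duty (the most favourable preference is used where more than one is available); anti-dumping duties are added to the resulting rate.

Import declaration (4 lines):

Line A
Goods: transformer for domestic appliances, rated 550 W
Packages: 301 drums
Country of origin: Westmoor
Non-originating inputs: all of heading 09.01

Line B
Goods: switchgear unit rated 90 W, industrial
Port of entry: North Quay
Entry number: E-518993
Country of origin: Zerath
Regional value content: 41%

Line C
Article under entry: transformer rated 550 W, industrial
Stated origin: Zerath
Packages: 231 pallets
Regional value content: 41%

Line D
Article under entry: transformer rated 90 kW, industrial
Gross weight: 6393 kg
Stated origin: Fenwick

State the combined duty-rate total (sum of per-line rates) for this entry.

81%

Line A: transformer → 09.03; rated 550 W → 09.03.01; for domestic appliances → 09.03.01.01. Scheduled 12%. Westmoor agreement on 09.03: CTH met → 20% available; preference 20% not lower than 12% → no reduction; anti-dumping (Westmoor, 09.03): +7%; total 12% + 7% = 19%. → 19%.
Line B: switchgear unit → 09.02; rated 90 W → 09.02.02; industrial → 09.02.02.03. Scheduled 28%. Zerath agreement on 09.01: 09.02.02.03 not covered. → 28%.
Line C: transformer → 09.03; rated 550 W → 09.03.01; industrial → 09.03.01.03. Scheduled 10%. Zerath agreement on 09.01: 09.03.01.03 not covered. → 10%.
Line D: transformer → 09.03; rated 90 kW → 09.03.02; industrial → 09.03.02.01. Scheduled 24%. No special measure applies. → 24%.
Sum: 19% + 28% + 10% + 24% = 81%.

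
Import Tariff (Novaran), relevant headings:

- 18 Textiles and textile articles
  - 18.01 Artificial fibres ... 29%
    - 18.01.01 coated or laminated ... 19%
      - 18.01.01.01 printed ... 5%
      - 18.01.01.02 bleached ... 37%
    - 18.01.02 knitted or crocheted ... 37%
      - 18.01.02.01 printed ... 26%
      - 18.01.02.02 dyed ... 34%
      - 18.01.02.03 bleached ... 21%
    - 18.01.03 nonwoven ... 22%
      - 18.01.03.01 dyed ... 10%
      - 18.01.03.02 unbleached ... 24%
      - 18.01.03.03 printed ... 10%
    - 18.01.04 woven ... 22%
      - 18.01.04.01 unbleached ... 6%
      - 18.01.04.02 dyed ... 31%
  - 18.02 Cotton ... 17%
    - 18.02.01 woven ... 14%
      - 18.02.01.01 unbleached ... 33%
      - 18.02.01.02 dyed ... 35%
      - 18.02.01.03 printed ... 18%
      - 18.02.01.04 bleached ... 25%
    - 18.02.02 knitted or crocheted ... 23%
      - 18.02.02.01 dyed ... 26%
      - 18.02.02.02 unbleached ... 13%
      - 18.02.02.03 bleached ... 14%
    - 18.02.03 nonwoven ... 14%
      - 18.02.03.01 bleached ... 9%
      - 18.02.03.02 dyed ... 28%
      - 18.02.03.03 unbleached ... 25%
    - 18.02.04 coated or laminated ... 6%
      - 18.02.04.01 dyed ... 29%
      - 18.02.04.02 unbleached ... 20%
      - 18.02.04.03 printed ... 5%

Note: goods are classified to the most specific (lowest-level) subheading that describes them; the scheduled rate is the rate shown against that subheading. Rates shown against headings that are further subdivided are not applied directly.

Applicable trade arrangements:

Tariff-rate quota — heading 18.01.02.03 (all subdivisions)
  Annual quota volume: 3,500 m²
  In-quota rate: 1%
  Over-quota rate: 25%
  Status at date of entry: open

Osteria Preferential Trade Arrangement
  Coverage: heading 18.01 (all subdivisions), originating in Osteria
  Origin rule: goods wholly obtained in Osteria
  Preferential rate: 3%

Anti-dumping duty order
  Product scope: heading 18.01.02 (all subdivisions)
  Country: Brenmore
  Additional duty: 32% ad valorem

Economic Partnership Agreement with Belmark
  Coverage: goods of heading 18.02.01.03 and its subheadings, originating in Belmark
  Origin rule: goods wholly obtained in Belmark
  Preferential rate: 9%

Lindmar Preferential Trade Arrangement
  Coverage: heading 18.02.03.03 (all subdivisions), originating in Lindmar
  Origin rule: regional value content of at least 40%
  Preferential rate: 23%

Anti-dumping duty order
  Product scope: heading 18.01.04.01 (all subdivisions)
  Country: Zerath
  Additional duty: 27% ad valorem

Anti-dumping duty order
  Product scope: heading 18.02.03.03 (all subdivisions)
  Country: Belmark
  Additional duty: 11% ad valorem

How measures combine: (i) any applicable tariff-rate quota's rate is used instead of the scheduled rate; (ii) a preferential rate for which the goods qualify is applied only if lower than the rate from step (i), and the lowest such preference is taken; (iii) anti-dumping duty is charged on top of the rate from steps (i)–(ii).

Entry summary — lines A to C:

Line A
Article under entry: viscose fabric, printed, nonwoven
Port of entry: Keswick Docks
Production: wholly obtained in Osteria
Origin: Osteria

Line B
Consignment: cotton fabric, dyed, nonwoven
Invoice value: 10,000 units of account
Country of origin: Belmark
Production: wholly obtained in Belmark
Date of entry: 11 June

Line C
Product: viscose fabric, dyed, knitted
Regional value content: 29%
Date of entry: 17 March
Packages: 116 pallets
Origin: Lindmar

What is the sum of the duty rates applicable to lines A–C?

Line A: viscose → 18.01; nonwoven → 18.01.03; printed → 18.01.03.03. Scheduled 10%. Osteria agreement on 18.01: wholly obtained → 3% available; preferential 3%. → 3%.
Line B: cotton → 18.02; nonwoven → 18.02.03; dyed → 18.02.03.02. Scheduled 28%. Belmark agreement on 18.02.01.03: 18.02.03.02 not covered. → 28%.
Line C: viscose → 18.01; knitted → 18.01.02; dyed → 18.01.02.02. Scheduled 34%. Lindmar agreement on 18.02.03.03: 18.01.02.02 not covered. → 34%.
Sum: 3% + 28% + 34% = 65%.

65%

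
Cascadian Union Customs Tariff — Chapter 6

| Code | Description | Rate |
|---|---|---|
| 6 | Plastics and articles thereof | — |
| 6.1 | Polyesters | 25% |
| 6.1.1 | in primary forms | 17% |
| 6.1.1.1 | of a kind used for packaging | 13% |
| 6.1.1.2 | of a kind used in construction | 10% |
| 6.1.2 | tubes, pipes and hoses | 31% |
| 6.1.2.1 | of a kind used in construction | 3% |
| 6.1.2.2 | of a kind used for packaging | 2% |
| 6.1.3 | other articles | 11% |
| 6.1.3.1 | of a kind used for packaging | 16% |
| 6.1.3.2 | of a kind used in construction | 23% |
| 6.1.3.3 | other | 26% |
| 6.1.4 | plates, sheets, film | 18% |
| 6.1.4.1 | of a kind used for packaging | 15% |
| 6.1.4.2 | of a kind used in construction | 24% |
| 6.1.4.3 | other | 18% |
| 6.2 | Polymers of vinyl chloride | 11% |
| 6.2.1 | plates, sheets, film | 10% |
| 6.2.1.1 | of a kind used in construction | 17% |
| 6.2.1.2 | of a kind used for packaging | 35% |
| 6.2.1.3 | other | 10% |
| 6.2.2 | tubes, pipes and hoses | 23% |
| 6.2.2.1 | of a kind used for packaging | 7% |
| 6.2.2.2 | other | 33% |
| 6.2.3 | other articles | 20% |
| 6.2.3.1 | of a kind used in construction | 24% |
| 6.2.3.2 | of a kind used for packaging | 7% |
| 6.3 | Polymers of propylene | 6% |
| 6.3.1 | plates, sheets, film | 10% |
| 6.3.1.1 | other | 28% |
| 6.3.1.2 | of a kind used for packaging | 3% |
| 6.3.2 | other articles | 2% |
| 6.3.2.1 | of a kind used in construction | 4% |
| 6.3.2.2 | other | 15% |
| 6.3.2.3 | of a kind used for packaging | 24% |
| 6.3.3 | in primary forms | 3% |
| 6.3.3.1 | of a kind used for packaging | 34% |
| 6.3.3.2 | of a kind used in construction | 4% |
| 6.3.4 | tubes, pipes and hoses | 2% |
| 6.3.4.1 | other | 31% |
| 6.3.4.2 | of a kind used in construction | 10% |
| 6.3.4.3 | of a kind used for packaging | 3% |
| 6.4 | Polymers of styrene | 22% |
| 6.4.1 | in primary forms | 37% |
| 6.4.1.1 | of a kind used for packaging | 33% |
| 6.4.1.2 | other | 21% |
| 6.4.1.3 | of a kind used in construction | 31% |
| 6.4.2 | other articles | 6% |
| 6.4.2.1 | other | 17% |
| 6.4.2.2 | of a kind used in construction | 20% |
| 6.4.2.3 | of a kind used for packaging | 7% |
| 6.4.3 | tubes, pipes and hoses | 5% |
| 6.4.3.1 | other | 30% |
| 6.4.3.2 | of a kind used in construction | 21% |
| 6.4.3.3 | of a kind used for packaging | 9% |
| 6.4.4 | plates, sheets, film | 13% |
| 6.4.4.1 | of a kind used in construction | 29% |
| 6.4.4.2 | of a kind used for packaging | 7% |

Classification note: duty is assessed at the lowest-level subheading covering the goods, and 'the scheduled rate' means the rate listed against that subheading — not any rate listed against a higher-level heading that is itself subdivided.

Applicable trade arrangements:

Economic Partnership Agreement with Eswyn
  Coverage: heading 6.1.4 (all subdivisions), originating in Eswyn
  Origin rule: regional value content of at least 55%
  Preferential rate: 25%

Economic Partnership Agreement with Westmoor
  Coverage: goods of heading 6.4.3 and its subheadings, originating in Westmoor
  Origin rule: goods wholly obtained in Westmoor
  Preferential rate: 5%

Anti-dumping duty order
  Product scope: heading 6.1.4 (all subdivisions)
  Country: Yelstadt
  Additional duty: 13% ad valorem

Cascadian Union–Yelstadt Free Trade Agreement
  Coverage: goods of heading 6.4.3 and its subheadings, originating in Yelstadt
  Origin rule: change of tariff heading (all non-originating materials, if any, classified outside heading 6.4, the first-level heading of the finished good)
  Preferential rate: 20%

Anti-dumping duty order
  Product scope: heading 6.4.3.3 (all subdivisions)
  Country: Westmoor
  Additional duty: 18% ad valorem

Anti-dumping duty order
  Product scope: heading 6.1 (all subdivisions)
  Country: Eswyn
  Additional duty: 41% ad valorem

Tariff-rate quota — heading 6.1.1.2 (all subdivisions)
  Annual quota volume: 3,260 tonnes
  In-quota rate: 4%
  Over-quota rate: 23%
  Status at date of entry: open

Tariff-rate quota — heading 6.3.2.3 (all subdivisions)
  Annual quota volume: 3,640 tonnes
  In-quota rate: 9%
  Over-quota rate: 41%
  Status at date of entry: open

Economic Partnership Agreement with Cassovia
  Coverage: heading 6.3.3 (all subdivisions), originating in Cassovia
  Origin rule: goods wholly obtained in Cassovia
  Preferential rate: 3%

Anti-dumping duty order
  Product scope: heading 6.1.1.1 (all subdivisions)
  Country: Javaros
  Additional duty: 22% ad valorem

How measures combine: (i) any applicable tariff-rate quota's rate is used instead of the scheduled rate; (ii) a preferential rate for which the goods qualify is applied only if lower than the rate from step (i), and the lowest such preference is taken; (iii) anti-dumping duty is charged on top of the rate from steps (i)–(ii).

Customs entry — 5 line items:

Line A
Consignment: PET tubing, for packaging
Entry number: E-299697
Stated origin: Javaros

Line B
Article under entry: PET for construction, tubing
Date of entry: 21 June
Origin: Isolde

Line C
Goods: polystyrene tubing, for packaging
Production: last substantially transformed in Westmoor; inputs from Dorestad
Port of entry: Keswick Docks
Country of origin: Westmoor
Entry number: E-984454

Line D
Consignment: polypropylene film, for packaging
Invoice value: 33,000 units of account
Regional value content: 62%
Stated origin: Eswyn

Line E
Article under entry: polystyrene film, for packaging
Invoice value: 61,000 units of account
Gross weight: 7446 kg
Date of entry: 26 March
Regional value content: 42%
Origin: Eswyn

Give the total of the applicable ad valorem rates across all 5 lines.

Line A: PET → 6.1; tubing → 6.1.2; for packaging → 6.1.2.2. Scheduled 2%. No special measure applies. → 2%.
Line B: PET → 6.1; tubing → 6.1.2; for construction → 6.1.2.1. Scheduled 3%. No special measure applies. → 3%.
Line C: polystyrene → 6.4; tubing → 6.4.3; for packaging → 6.4.3.3. Scheduled 9%. Westmoor agreement on 6.4.3: not wholly obtained; anti-dumping (Westmoor, 6.4.3.3): +18%; total 9% + 18% = 27%. → 27%.
Line D: polypropylene → 6.3; film → 6.3.1; for packaging → 6.3.1.2. Scheduled 3%. Eswyn agreement on 6.1.4: 6.3.1.2 not covered. → 3%.
Line E: polystyrene → 6.4; film → 6.4.4; for packaging → 6.4.4.2. Scheduled 7%. Eswyn agreement on 6.1.4: 6.4.4.2 not covered. → 7%.
Sum: 2% + 3% + 27% + 3% + 7% = 42%.

42%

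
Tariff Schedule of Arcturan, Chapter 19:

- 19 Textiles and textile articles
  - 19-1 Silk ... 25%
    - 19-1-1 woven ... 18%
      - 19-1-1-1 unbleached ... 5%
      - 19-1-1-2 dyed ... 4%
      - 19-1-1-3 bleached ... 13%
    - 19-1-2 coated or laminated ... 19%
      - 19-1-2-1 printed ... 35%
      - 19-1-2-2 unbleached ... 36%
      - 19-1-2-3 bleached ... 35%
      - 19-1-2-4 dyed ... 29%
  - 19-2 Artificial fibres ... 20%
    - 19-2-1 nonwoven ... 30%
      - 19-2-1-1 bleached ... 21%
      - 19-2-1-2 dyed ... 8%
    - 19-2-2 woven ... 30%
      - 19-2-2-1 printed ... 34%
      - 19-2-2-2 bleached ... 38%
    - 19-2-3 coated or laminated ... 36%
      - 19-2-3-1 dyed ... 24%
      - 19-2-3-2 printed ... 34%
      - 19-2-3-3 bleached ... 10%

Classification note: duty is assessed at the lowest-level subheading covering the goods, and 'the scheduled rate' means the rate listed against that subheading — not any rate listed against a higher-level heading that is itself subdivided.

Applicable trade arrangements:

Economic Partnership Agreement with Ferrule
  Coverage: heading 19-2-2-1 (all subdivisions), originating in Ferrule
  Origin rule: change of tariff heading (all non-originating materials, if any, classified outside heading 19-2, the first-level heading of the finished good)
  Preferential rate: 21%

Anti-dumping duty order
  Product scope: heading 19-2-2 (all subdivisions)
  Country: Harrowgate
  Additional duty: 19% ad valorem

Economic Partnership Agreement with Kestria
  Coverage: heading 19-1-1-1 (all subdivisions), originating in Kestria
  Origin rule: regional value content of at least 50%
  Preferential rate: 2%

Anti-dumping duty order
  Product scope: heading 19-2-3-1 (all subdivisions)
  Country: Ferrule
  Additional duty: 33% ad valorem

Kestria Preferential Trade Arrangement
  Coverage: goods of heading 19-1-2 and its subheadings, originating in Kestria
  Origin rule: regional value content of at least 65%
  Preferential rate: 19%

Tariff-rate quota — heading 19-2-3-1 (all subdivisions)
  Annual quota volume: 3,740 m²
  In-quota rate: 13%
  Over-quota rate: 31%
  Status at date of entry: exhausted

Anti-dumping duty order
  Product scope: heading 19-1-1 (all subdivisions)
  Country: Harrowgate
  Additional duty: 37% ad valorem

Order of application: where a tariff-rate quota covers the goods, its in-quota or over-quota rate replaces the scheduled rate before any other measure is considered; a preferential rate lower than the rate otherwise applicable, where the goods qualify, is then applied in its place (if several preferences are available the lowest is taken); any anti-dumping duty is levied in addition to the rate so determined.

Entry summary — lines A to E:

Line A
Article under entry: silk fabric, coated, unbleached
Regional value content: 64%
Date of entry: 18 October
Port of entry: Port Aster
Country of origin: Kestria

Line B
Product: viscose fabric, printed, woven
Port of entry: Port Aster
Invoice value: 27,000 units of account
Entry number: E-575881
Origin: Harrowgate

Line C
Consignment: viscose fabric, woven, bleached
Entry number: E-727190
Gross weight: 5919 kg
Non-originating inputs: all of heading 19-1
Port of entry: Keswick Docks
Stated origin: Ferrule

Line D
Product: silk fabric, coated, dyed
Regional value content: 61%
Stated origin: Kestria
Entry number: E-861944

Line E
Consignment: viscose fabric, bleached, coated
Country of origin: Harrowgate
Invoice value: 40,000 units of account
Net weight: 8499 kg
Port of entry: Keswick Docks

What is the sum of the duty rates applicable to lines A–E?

Line A: silk → 19-1; coated → 19-1-2; unbleached → 19-1-2-2. Scheduled 36%. Kestria agreement on 19-1-1-1: 19-1-2-2 not covered; Kestria agreement on 19-1-2: RVC < 65%. → 36%.
Line B: viscose → 19-2; woven → 19-2-2; printed → 19-2-2-1. Scheduled 34%. anti-dumping (Harrowgate, 19-2-2): +19%; total 34% + 19% = 53%. → 53%.
Line C: viscose → 19-2; woven → 19-2-2; bleached → 19-2-2-2. Scheduled 38%. Ferrule agreement on 19-2-2-1: 19-2-2-2 not covered. → 38%.
Line D: silk → 19-1; coated → 19-1-2; dyed → 19-1-2-4. Scheduled 29%. Kestria agreement on 19-1-1-1: 19-1-2-4 not covered; Kestria agreement on 19-1-2: RVC < 65%. → 29%.
Line E: viscose → 19-2; coated → 19-2-3; bleached → 19-2-3-3. Scheduled 10%. No special measure applies. → 10%.
Sum: 36% + 53% + 38% + 29% + 10% = 166%.

166%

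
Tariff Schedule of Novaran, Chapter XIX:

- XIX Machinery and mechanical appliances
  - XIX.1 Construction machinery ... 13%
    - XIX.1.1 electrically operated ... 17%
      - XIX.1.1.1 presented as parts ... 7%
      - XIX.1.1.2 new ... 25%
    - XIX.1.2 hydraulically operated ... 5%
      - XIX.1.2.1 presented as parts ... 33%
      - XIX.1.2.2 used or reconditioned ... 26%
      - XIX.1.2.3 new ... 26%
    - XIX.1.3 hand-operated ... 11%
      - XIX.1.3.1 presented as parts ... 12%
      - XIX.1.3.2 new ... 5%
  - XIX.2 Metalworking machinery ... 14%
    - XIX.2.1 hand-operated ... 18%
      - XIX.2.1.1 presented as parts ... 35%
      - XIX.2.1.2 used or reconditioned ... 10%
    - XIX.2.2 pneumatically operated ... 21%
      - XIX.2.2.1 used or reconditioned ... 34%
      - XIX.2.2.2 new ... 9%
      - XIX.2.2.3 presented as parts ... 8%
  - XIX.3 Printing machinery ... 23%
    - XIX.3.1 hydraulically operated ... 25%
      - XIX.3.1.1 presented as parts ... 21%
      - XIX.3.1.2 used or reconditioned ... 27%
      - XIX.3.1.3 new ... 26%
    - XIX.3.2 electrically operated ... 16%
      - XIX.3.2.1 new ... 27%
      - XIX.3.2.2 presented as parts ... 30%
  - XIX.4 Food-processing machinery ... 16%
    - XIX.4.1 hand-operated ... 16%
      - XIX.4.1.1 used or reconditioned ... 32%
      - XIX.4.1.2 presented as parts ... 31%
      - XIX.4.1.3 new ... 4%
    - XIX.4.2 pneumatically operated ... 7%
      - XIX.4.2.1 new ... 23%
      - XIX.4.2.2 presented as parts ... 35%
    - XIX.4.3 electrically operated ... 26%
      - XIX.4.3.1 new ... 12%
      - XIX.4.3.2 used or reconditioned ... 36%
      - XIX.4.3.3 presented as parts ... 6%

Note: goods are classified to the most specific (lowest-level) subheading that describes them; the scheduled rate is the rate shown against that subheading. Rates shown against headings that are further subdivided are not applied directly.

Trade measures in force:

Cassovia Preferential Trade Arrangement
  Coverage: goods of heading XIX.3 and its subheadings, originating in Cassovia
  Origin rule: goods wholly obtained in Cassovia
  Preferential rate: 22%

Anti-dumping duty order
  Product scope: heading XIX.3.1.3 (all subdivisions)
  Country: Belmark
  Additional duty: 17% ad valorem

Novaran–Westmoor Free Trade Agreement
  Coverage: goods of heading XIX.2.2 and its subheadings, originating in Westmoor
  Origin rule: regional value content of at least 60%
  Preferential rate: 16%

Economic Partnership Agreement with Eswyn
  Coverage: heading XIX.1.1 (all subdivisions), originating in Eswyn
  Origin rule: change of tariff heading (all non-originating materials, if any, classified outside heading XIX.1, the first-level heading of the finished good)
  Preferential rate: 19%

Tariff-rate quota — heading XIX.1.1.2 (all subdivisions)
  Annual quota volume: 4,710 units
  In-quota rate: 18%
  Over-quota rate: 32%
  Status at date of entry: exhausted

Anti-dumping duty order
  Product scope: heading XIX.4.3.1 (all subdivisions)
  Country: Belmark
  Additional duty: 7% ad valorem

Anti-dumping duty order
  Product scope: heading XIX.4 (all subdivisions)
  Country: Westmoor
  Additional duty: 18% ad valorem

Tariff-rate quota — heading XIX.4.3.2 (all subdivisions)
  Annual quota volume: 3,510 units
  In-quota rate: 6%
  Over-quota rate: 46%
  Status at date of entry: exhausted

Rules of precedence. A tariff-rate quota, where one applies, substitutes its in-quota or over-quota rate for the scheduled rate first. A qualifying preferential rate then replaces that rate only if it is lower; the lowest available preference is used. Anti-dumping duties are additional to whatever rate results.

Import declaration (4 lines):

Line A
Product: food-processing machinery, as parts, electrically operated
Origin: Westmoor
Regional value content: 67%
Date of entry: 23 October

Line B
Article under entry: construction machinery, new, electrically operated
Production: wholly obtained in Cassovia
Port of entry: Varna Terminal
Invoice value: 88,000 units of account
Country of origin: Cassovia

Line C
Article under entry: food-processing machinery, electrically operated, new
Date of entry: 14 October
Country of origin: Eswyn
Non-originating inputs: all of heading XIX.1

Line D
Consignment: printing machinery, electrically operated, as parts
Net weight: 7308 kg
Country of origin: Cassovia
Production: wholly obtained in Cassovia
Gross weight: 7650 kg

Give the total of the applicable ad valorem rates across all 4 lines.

90%

Line A: food-processing → XIX.4; electrically operated → XIX.4.3; as parts → XIX.4.3.3. Scheduled 6%. Westmoor agreement on XIX.2.2: XIX.4.3.3 not covered; anti-dumping (Westmoor, XIX.4): +18%; total 6% + 18% = 24%. → 24%.
Line B: construction → XIX.1; electrically operated → XIX.1.1; new → XIX.1.1.2. Scheduled 25%. quota on XIX.1.1.2 exhausted → over-quota 32%; Cassovia agreement on XIX.3: XIX.1.1.2 not covered. → 32%.
Line C: food-processing → XIX.4; electrically operated → XIX.4.3; new → XIX.4.3.1. Scheduled 12%. Eswyn agreement on XIX.1.1: XIX.4.3.1 not covered. → 12%.
Line D: printing → XIX.3; electrically operated → XIX.3.2; as parts → XIX.3.2.2. Scheduled 30%. Cassovia agreement on XIX.3: wholly obtained → 22% available; preferential 22%. → 22%.
Sum: 24% + 32% + 12% + 22% = 90%.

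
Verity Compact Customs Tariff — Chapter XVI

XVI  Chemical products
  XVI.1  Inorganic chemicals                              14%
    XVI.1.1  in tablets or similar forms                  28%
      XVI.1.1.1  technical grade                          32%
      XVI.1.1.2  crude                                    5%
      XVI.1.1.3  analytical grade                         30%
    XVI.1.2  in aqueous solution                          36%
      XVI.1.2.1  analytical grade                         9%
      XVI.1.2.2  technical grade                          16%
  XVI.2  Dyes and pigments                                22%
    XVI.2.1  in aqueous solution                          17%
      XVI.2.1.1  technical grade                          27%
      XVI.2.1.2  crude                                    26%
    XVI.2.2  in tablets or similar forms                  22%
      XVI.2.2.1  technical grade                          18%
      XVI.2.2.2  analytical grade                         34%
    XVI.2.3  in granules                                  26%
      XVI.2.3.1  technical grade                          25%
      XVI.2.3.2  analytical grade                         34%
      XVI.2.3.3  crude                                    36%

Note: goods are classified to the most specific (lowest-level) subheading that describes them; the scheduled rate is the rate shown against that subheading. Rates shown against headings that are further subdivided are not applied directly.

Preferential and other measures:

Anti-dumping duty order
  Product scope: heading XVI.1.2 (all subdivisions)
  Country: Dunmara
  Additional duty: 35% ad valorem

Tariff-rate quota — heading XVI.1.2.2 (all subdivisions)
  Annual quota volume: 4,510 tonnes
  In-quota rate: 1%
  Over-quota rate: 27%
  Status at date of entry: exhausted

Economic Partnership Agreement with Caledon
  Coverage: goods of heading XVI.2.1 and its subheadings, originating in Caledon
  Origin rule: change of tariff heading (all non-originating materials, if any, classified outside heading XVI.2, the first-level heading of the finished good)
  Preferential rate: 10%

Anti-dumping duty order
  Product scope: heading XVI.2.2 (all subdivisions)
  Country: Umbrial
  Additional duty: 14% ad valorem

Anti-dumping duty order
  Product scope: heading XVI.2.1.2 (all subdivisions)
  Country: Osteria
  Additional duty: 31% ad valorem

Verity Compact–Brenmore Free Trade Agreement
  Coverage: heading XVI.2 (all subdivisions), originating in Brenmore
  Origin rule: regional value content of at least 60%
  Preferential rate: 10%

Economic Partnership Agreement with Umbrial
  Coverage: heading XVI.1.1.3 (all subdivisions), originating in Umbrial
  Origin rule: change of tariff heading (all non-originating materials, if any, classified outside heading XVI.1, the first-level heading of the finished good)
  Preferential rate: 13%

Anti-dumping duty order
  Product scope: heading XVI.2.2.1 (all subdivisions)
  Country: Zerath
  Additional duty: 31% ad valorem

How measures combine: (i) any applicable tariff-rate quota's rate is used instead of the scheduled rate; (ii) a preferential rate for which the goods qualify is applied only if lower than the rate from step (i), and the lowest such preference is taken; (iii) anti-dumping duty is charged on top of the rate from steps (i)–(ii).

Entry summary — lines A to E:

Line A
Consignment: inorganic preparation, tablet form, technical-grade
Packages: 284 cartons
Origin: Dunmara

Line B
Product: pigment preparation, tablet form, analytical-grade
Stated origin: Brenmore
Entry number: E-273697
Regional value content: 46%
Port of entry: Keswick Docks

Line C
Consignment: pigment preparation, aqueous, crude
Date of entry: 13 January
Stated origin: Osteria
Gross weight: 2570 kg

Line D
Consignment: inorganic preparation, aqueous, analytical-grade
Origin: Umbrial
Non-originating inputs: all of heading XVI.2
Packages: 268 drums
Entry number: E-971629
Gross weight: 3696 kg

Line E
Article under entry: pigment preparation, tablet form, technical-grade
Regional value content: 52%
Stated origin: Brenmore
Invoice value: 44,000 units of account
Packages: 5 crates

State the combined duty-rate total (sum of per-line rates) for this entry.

150%

Line A: inorganic → XVI.1; tablet form → XVI.1.1; technical-grade → XVI.1.1.1. Scheduled 32%. No special measure applies. → 32%.
Line B: pigment → XVI.2; tablet form → XVI.2.2; analytical-grade → XVI.2.2.2. Scheduled 34%. Brenmore agreement on XVI.2: RVC < 60%. → 34%.
Line C: pigment → XVI.2; aqueous → XVI.2.1; crude → XVI.2.1.2. Scheduled 26%. anti-dumping (Osteria, XVI.2.1.2): +31%; total 26% + 31% = 57%. → 57%.
Line D: inorganic → XVI.1; aqueous → XVI.1.2; analytical-grade → XVI.1.2.1. Scheduled 9%. Umbrial agreement on XVI.1.1.3: XVI.1.2.1 not covered. → 9%.
Line E: pigment → XVI.2; tablet form → XVI.2.2; technical-grade → XVI.2.2.1. Scheduled 18%. Brenmore agreement on XVI.2: RVC < 60%. → 18%.
Sum: 32% + 34% + 57% + 9% + 18% = 150%.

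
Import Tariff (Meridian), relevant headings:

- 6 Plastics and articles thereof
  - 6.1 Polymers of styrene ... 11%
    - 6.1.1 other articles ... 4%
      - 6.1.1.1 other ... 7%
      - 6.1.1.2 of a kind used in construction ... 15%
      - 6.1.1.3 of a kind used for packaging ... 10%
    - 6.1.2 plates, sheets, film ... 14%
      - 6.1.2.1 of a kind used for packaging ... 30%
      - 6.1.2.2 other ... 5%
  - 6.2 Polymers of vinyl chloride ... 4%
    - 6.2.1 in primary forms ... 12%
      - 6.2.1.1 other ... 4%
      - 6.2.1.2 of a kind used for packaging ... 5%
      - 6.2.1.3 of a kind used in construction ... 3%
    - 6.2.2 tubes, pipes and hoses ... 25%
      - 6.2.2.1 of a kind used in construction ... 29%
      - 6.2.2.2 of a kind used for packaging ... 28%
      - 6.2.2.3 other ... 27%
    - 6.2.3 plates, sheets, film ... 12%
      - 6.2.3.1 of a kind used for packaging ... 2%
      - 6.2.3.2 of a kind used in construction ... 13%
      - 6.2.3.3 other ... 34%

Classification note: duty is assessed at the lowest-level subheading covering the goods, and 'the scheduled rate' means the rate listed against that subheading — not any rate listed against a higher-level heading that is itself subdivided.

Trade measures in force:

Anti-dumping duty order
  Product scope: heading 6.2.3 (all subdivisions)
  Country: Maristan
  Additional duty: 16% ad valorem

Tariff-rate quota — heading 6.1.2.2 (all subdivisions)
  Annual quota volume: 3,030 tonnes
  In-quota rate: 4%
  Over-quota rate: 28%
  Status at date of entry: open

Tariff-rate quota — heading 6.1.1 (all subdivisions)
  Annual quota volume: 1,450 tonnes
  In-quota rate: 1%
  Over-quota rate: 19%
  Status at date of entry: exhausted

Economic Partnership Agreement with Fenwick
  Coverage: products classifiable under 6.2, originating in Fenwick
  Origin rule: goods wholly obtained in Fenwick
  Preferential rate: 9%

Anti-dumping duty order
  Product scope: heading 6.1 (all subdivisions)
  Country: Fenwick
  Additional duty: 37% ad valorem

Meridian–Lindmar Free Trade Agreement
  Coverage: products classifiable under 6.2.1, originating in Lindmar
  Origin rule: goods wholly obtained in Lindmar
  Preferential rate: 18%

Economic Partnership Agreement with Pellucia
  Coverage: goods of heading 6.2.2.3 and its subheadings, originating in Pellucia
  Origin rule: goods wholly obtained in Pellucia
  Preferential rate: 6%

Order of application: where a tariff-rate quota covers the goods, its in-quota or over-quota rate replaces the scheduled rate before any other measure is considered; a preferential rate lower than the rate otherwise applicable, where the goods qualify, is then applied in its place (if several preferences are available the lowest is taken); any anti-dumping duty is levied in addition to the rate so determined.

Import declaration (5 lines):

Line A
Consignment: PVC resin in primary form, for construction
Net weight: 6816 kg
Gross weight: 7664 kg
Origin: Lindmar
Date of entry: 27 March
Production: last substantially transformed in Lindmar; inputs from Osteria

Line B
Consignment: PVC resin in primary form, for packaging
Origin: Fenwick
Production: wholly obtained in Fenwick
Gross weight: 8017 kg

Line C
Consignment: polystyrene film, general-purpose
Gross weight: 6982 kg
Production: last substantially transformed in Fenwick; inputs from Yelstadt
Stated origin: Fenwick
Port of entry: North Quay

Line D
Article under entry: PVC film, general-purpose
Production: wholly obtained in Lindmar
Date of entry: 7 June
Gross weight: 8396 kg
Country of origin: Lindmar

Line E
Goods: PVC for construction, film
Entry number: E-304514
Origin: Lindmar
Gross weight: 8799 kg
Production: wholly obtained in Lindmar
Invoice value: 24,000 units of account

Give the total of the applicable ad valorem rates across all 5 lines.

Line A: PVC → 6.2; resin in primary form → 6.2.1; for construction → 6.2.1.3. Scheduled 3%. Lindmar agreement on 6.2.1: not wholly obtained. → 3%.
Line B: PVC → 6.2; resin in primary form → 6.2.1; for packaging → 6.2.1.2. Scheduled 5%. Fenwick agreement on 6.2: wholly obtained → 9% available; preference 9% not lower than 5% → no reduction. → 5%.
Line C: polystyrene → 6.1; film → 6.1.2; general-purpose → 6.1.2.2. Scheduled 5%. quota on 6.1.2.2 open → in-quota 4%; Fenwick agreement on 6.2: 6.1.2.2 not covered; anti-dumping (Fenwick, 6.1): +37%; total 4% + 37% = 41%. → 41%.
Line D: PVC → 6.2; film → 6.2.3; general-purpose → 6.2.3.3. Scheduled 34%. Lindmar agreement on 6.2.1: 6.2.3.3 not covered. → 34%.
Line E: PVC → 6.2; film → 6.2.3; for construction → 6.2.3.2. Scheduled 13%. Lindmar agreement on 6.2.1: 6.2.3.2 not covered. → 13%.
Sum: 3% + 5% + 41% + 34% + 13% = 96%.

96%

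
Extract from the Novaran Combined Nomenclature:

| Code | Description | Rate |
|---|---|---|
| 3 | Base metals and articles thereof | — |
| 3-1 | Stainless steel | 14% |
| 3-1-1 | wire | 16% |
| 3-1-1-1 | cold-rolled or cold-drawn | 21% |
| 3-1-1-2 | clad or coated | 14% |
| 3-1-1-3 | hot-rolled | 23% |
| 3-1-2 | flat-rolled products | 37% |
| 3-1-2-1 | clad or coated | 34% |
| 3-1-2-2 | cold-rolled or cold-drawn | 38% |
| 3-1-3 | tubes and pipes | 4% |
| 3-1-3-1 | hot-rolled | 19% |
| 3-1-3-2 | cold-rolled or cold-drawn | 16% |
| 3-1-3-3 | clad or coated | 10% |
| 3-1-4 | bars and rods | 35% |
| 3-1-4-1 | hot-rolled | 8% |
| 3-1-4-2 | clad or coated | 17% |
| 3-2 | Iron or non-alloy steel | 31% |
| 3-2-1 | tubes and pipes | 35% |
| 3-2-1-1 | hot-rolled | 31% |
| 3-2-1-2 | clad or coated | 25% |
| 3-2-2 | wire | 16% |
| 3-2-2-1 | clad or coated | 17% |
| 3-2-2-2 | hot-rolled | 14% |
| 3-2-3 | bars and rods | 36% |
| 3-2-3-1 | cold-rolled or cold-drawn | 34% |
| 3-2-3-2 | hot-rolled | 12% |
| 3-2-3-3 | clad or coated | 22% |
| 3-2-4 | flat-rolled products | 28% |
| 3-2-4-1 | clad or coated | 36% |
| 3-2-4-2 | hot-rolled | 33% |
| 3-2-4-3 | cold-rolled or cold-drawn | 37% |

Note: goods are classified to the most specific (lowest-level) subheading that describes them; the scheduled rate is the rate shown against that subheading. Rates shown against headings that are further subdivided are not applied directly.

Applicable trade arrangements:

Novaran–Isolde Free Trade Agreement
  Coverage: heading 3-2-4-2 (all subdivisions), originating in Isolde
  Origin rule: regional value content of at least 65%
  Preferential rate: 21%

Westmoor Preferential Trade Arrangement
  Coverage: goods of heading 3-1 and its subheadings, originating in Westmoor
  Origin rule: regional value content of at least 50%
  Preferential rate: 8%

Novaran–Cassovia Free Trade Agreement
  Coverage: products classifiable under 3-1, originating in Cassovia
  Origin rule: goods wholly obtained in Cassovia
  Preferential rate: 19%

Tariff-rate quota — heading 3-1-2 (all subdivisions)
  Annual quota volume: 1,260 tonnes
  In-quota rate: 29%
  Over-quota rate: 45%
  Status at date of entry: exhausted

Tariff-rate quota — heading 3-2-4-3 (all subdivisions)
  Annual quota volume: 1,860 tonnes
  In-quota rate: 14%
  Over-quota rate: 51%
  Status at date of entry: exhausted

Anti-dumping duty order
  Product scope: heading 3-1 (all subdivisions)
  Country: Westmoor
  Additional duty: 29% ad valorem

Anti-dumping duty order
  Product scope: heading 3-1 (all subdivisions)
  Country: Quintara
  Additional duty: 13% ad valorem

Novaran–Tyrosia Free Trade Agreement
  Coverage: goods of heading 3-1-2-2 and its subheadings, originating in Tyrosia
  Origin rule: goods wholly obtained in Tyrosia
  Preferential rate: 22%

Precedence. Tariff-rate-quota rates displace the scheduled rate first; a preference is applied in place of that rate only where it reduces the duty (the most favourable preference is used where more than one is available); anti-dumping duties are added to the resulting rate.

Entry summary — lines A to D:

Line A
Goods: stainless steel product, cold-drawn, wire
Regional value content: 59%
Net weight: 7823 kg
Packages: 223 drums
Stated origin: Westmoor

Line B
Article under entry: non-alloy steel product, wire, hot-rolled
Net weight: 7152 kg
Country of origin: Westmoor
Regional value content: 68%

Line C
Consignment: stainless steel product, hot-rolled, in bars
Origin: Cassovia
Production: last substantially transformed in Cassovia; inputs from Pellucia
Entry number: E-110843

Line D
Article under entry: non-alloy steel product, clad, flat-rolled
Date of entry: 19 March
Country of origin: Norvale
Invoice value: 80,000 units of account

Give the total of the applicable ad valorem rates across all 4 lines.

Line A: stainless steel → 3-1; wire → 3-1-1; cold-drawn → 3-1-1-1. Scheduled 21%. Westmoor agreement on 3-1: RVC ≥ 50% → 8% available; preferential 8%; anti-dumping (Westmoor, 3-1): +29%; total 8% + 29% = 37%. → 37%.
Line B: non-alloy steel → 3-2; wire → 3-2-2; hot-rolled → 3-2-2-2. Scheduled 14%. Westmoor agreement on 3-1: 3-2-2-2 not covered. → 14%.
Line C: stainless steel → 3-1; in bars → 3-1-4; hot-rolled → 3-1-4-1. Scheduled 8%. Cassovia agreement on 3-1: not wholly obtained. → 8%.
Line D: non-alloy steel → 3-2; flat-rolled → 3-2-4; clad → 3-2-4-1. Scheduled 36%. No special measure applies. → 36%.
Sum: 37% + 14% + 8% + 36% = 95%.

95%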